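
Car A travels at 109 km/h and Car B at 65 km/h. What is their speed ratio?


Ratio = 109:65
GCD = 1
Simplified = 109:65
Time ratio (same distance) = 65:109
Speed ratio = 109:65

109:65


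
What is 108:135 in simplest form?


GCD(108, 135) = 27
108/27 : 135/27
= 4:5

4:5


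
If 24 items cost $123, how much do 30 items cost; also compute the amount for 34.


Direct proportion: y/x = constant
k = 123/24 = 5.1250
y at x=30: k × 30 = 123 × 30 / 24 = 3690/24 = 153.75
y at x=34: k × 34 = 123 × 34 / 24 = 4182/24 = 174.25
= 153.75 and 174.25

153.75 and 174.25


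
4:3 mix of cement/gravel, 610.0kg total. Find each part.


Total parts = 4 + 3 = 7
cement: 610.0 × 4/7 = 348.6kg
gravel: 610.0 × 3/7 = 261.4kg
= 348.6kg and 261.4kg

348.6kg and 261.4kg


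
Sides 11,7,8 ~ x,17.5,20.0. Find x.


Scale factor = 17.5/7 = 2.5
Missing side = 11 × 2.5
= 27.5

27.5


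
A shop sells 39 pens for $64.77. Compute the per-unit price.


Unit rate = total / quantity
= 64.77 / 39
= $1.66 per unit

$1.66 per unit


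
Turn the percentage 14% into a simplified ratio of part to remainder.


14% means 14 parts out of 100; remainder = 86
Part : remainder = 14:86
GCD = 2
= 7:43

7:43


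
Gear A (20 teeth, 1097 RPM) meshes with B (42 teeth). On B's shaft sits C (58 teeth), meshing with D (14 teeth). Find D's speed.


Stage 1: RPM_B = RPM_A × t_A/t_B = 1097 × 20/42 = 21940/42 ≈ 522.38
B and C share a shaft → RPM_C = RPM_B
Stage 2: RPM_D = RPM_C × t_C/t_D = RPM_A × (t_A×t_C)/(t_B×t_D)
Overall ratio = (20×58)/(42×14) = 1160/588
RPM_D = 1097 × 1160/588 = 1272520/588
≈ 2164.15 RPM

2164.15 RPM


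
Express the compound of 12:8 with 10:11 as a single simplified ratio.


Compound ratio = (12×10) : (8×11)
= 120:88
GCD = 8
= 15:11

15:11


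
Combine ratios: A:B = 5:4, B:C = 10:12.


Match B: multiply A:B by 10 → 50:40
Multiply B:C by 4 → 40:48
Combined: 50:40:48
GCD = 2
= 25:20:24

25:20:24


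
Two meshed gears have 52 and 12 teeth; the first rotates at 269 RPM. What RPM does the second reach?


Gear ratio = 52:12 = 13:3
RPM_B = RPM_A × (teeth_A / teeth_B)
= 269 × (52/12)
= 1165.7 RPM

1165.7 RPM


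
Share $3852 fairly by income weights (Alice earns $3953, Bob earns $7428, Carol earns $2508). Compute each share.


Total income = 3953 + 7428 + 2508 = $13889
Alice: $3852 × 3953/13889 = $1096.33
Bob: $3852 × 7428/13889 = $2060.09
Carol: $3852 × 2508/13889 = $695.57
= Alice: $1096.33, Bob: $2060.09, Carol: $695.57

Alice: $1096.33, Bob: $2060.09, Carol: $695.57


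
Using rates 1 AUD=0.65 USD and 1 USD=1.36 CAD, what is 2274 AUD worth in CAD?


Step 1: 2274 AUD × 0.65 = 1478.10 USD
Step 2: 1478.10 USD × 1.36 = 2010.22 CAD
Implied rate AUD→CAD = 0.65 × 1.36 = 0.8840
= 2010.22 CAD

2010.22 CAD


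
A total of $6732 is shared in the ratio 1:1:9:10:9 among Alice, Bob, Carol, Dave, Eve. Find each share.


Total parts = 1 + 1 + 9 + 10 + 9 = 30
Alice: 6732 × 1/30 = 224.40
Bob: 6732 × 1/30 = 224.40
Carol: 6732 × 9/30 = 2019.60
Dave: 6732 × 10/30 = 2244.00
Eve: 6732 × 9/30 = 2019.60
= Alice: $224.40, Bob: $224.40, Carol: $2019.60, Dave: $2244.00, Eve: $2019.60

Alice: $224.40, Bob: $224.40, Carol: $2019.60, Dave: $2244.00, Eve: $2019.60


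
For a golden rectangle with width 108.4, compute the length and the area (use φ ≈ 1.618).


φ = (1 + √5) / 2 ≈ 1.618
Length = width × φ = 108.4 × 1.618 = 175.3912
≈ 175.39
Area = width × length = 108.4 × 175.3912 = 19012.40608 ≈ 19012.41
= Length: 175.39, Area: 19012.41

Length: 175.39, Area: 19012.41


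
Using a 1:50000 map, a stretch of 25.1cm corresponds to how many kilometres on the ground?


Real distance = map distance × scale
= 25.1cm × 50000
= 1255000 cm = 12550.0 m
= 12.550 km

12.550 km


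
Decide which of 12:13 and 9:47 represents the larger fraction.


12/13 = 0.9231
9/47 = 0.1915
0.9231 > 0.1915, so 12:13 is greater
= 12:13

12:13


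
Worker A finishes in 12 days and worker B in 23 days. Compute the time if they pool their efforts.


Rate of A = 1/12 per day
Rate of B = 1/23 per day
Combined rate = 1/12 + 1/23 = 35/276 ≈ 0.1268 per day
Days = 1 / combined rate = 276/35
≈ 7.89 days

7.89 days


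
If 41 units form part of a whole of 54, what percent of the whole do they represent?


Percentage = (part / whole) × 100
= (41 / 54) × 100
≈ 75.93%

75.93%


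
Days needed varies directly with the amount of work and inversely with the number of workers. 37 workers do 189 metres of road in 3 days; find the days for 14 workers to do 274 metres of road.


Days ∝ work / workers, so d₂ = d₁ × (m₁/m₂) × (w₂/w₁)
Workers factor (inverse): 37/14 ≈ 2.6429
Work factor (direct): 274/189 ≈ 1.4497
d₂ = 3 × 37/14 × 274/189 = (3 × 37 × 274) / (14 × 189) = 30414/2646
≈ 11.49 days

11.49 days


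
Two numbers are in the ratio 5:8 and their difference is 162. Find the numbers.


Let A = 5k, B = 8k.
8k - 5k = 162
3k = 162 → k = 162/3 = 54
A = 5×54 = 270, B = 8×54 = 432
= A = 270, B = 432

A = 270, B = 432


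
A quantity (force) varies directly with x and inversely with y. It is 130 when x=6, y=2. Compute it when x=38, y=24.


z = k·x/y
Solve for k using the known point: k = z·y/x = 130×2/6 = 260/6 ≈ 43.3333
Now evaluate at x=38, y=24:
z = k × 38 / 24 = (260 × 38) / (6 × 24) = 9880/144
≈ 68.6111

68.6111


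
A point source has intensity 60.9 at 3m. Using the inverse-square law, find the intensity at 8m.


I₁d₁² = I₂d₂²
I₂ = I₁ × (d₁/d₂)²
= 60.9 × (3/8)²
= 60.9 × 9/64
= 548.1/64
≈ 8.5641

8.5641


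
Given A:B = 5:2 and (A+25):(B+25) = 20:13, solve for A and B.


Let A = 5k, B = 2k.
(5k + 25) / (2k + 25) = 20/13
Cross-multiply: 13(5k + 25) = 20(2k + 25)
65k + 325 = 40k + 500
65k - 40k = 500 - 325
25k = 175
k = 175/25 = 7
A = 5×7 = 35, B = 2×7 = 14
= A = 35, B = 14

A = 35, B = 14


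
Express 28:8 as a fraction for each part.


Total parts = 28 + 8 = 36
First part: 28/36 = 7/9
Second part: 8/36 = 2/9
= 7/9 and 2/9

7/9 and 2/9


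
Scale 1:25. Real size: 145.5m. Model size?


Model size = real / scale
= 145.5 / 25
= 5.8200 m

5.8200 m


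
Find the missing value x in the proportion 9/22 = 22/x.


Cross multiply: 9 × x = 22 × 22
9x = 484
x = 484 / 9
= 53.78

53.78


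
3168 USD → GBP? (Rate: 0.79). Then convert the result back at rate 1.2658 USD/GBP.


Amount × rate = 3168 × 0.79 = 2502.72 GBP
Round-trip: 2502.72 × 1.2658 = 3167.94 USD
= 2502.72 GBP, then 3167.94 USD

2502.72 GBP, then 3167.94 USD


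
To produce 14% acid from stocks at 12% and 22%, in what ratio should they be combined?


Let x parts of 12% mix with y parts of 22%.
12x + 22y = 14(x + y)
12x + 22y = 14x + 14y
x(12 - 14) = y(14 - 22)
x/y = (22 - 14)/(14 - 12) = 8/2
Simplify: 4:1
= 4:1

4:1


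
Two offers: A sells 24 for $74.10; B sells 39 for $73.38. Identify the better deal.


Deal A: $74.10/24 = $3.0875/unit
Deal B: $73.38/39 = $1.8815/unit
B is cheaper per unit
= Deal B

Deal B


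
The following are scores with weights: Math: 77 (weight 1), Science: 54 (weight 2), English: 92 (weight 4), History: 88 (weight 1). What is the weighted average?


Numerator = 77×1 + 54×2 + 92×4 + 88×1
= 77 + 108 + 368 + 88
= 641
Total weight = 8
Weighted avg = 641/8
= 80.13

80.13


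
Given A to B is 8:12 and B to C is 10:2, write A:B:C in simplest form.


Match B: multiply A:B by 10 → 80:120
Multiply B:C by 12 → 120:24
Combined: 80:120:24
GCD = 8
= 10:15:3

10:15:3


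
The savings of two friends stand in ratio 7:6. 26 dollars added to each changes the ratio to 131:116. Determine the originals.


Let A = 7k, B = 6k.
(7k + 26) / (6k + 26) = 131/116
Cross-multiply: 116(7k + 26) = 131(6k + 26)
812k + 3016 = 786k + 3406
812k - 786k = 3406 - 3016
26k = 390
k = 390/26 = 15
A = 7×15 = 105, B = 6×15 = 90
= A = 105, B = 90

A = 105, B = 90


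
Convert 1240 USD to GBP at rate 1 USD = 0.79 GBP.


Amount × rate = 1240 × 0.79
= 979.60 GBP

979.60 GBP


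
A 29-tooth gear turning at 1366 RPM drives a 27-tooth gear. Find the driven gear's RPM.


Gear ratio = 29:27 = 29:27
RPM_B = RPM_A × (teeth_A / teeth_B)
= 1366 × (29/27)
= 1467.2 RPM

1467.2 RPM


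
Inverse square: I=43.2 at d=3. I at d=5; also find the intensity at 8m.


I₁d₁² = I₂d₂²
I at 5m = 43.2 × (3/5)² = 43.2 × 9/25 = 388.8/25 = 15.5520
I at 8m = 43.2 × (3/8)² = 43.2 × 9/64 = 388.8/64 = 6.0750
= 15.5520 and 6.0750

15.5520 and 6.0750


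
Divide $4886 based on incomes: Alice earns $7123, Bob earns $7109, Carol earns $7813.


Total income = 7123 + 7109 + 7813 = $22045
Alice: $4886 × 7123/22045 = $1578.72
Bob: $4886 × 7109/22045 = $1575.62
Carol: $4886 × 7813/22045 = $1731.65
= Alice: $1578.72, Bob: $1575.62, Carol: $1731.65

Alice: $1578.72, Bob: $1575.62, Carol: $1731.65


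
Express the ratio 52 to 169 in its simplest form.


GCD(52, 169) = 13
52/13 : 169/13
= 4:13

4:13


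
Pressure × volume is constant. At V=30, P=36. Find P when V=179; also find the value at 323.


Inverse proportion: x × y = constant
k = 30 × 36 = 1080
At x=179: k/179 = 6.03
At x=323: k/323 = 3.34
= 6.03 and 3.34

6.03 and 3.34


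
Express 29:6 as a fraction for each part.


Total parts = 29 + 6 = 35
First part: 29/35 = 29/35
Second part: 6/35 = 6/35
= 29/35 and 6/35

29/35 and 6/35


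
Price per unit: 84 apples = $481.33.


Unit rate = total / quantity
= 481.33 / 84
= $5.73 per unit

$5.73 per unit


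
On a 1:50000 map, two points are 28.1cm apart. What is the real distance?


Real distance = map distance × scale
= 28.1cm × 50000
= 1405000 cm = 14050.0 m
= 14.050 km

14.050 km


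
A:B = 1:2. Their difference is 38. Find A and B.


Let A = 1k, B = 2k.
2k - 1k = 38
1k = 38 → k = 38/1 = 38
A = 1×38 = 38, B = 2×38 = 76
= A = 38, B = 76

A = 38, B = 76


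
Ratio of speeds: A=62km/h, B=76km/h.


Ratio = 62:76
GCD = 2
Simplified = 31:38
Time ratio (same distance) = 38:31
Speed ratio = 31:38

31:38


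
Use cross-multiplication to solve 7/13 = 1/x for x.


Cross multiply: 7 × x = 13 × 1
7x = 13
x = 13 / 7
= 1.86

1.86


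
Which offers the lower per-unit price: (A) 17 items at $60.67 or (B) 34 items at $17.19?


Deal A: $60.67/17 = $3.5688/unit
Deal B: $17.19/34 = $0.5056/unit
B is cheaper per unit
= Deal B

Deal B


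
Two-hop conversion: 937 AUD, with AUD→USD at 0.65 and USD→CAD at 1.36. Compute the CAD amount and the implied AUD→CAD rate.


Step 1: 937 AUD × 0.65 = 609.05 USD
Step 2: 609.05 USD × 1.36 = 828.31 CAD
Implied rate AUD→CAD = 0.65 × 1.36 = 0.8840
= 828.31 CAD; implied rate 0.8840 CAD/AUD

828.31 CAD; implied rate 0.8840 CAD/AUD


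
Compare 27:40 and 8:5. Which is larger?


27/40 = 0.6750
8/5 = 1.6000
0.6750 < 1.6000, so 27:40 is less
= 8:5

8:5


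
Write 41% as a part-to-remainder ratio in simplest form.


41% means 41 parts out of 100; remainder = 59
Part : remainder = 41:59
GCD = 1
= 41:59

41:59


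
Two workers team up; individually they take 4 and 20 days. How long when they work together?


Rate of A = 1/4 per day
Rate of B = 1/20 per day
Combined rate = 1/4 + 1/20 = 24/80 = 0.3000 per day
Days = 1 / combined rate = 80/24
≈ 3.33 days

3.33 days


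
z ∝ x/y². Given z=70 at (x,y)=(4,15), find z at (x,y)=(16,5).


z = k·x/y²
Solve for k using the known point: k = z·y²/x = 70×225/4 = 15750/4 = 3937.5000
Now evaluate at x=16, y=5:
z = k × 16 / 25 = (15750 × 16) / (4 × 25) = 252000/100
= 2520.0000

2520.0000


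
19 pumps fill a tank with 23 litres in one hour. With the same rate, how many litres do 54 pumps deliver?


Direct proportion: y/x = constant
k = 23/19 ≈ 1.2105
y₂ = k × 54 = 23 × 54 / 19 = 1242/19
≈ 65.37

65.37


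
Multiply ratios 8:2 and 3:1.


Compound ratio = (8×3) : (2×1)
= 24:2
GCD = 2
= 12:1

12:1


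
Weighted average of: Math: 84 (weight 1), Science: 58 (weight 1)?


Numerator = 84×1 + 58×1
= 84 + 58
= 142
Total weight = 2
Weighted avg = 142/2
= 71.00

71.00


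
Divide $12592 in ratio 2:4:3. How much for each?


Total parts = 2 + 4 + 3 = 9
Part 1: 12592 × 2/9 = 2798.22
Part 2: 12592 × 4/9 = 5596.44
Part 3: 12592 × 3/9 = 4197.33
= Part 1: $2798.22, Part 2: $5596.44, Part 3: $4197.33

Part 1: $2798.22, Part 2: $5596.44, Part 3: $4197.33


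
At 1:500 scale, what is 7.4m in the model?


Model size = real / scale
= 7.4 / 500
= 0.0148 m

0.0148 m


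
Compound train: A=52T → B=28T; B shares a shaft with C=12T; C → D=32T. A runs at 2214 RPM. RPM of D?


Stage 1: RPM_B = RPM_A × t_A/t_B = 2214 × 52/28 = 115128/28 ≈ 4111.71
B and C share a shaft → RPM_C = RPM_B
Stage 2: RPM_D = RPM_C × t_C/t_D = RPM_A × (t_A×t_C)/(t_B×t_D)
Overall ratio = (52×12)/(28×32) = 624/896
RPM_D = 2214 × 624/896 = 1381536/896
≈ 1541.89 RPM

1541.89 RPM


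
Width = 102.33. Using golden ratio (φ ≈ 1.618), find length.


φ = (1 + √5) / 2 ≈ 1.618
Length = width × φ = 102.33 × 1.618 = 165.56994
≈ 165.57

165.57


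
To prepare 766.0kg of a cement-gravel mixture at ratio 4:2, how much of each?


Total parts = 4 + 2 = 6
cement: 766.0 × 4/6 = 510.7kg
gravel: 766.0 × 2/6 = 255.3kg
= 510.7kg and 255.3kg

510.7kg and 255.3kg


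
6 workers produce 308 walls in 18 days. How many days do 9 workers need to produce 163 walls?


Days ∝ work / workers, so d₂ = d₁ × (m₁/m₂) × (w₂/w₁)
Workers factor (inverse): 6/9 ≈ 0.6667
Work factor (direct): 163/308 ≈ 0.5292
d₂ = 18 × 6/9 × 163/308 = (18 × 6 × 163) / (9 × 308) = 17604/2772
≈ 6.35 days

6.35 days


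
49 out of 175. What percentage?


Percentage = (part / whole) × 100
= (49 / 175) × 100
= 28.00%

28.00%


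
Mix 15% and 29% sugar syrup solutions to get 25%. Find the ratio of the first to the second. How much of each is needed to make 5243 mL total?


Let x parts of 15% mix with y parts of 29%.
15x + 29y = 25(x + y)
15x + 29y = 25x + 25y
x(15 - 25) = y(25 - 29)
x/y = (29 - 25)/(25 - 15) = 4/10
Simplify: 2:5
Total parts = 7; one part = 5243/7 = 749.00 mL
15% solution: 2×749.00 = 1498.00 mL
29% solution: 5×749.00 = 3745.00 mL
= ratio 2:5; 1498.00 mL and 3745.00 mL

ratio 2:5; 1498.00 mL and 3745.00 mL


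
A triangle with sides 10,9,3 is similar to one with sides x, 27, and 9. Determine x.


Scale factor = 27/9 = 3
Missing side = 10 × 3
= 30.0

30.0


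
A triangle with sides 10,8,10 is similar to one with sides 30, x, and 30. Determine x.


Scale factor = 30/10 = 3
Missing side = 8 × 3
= 24.0

24.0


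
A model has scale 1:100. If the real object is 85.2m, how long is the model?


Model size = real / scale
= 85.2 / 100
= 0.8520 m

0.8520 m


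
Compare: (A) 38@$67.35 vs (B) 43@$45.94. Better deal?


Deal A: $67.35/38 = $1.7724/unit
Deal B: $45.94/43 = $1.0684/unit
B is cheaper per unit
= Deal B

Deal B


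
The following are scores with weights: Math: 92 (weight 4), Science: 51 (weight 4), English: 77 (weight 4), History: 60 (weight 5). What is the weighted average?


Numerator = 92×4 + 51×4 + 77×4 + 60×5
= 368 + 204 + 308 + 300
= 1180
Total weight = 17
Weighted avg = 1180/17
= 69.41

69.41


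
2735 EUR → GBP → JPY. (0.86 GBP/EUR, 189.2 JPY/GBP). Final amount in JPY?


Step 1: 2735 EUR × 0.86 = 2352.10 GBP
Step 2: 2352.10 GBP × 189.2 = 445017.32 JPY
Implied rate EUR→JPY = 0.86 × 189.2 = 162.7120
= 445017.32 JPY

445017.32 JPY


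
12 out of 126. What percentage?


Percentage = (part / whole) × 100
= (12 / 126) × 100
≈ 9.52%

9.52%


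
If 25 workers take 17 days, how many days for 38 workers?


Inverse proportion: x × y = constant
k = 25 × 17 = 425
y₂ = k / 38 = 425 / 38
= 11.18

11.18


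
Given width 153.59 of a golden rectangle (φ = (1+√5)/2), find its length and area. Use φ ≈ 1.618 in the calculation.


φ = (1 + √5) / 2 ≈ 1.618
Length = width × φ = 153.59 × 1.618 = 248.50862
≈ 248.51
Area = width × length = 153.59 × 248.50862 = 38168.4389458 ≈ 38168.44
= Length: 248.51, Area: 38168.44

Length: 248.51, Area: 38168.44


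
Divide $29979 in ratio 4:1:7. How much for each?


Total parts = 4 + 1 + 7 = 12
Part 1: 29979 × 4/12 = 9993.00
Part 2: 29979 × 1/12 = 2498.25
Part 3: 29979 × 7/12 = 17487.75
= Part 1: $9993.00, Part 2: $2498.25, Part 3: $17487.75

Part 1: $9993.00, Part 2: $2498.25, Part 3: $17487.75


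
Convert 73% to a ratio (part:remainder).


73% means 73 parts out of 100; remainder = 27
Part : remainder = 73:27
GCD = 1
= 73:27

73:27


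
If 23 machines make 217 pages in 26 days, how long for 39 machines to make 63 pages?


Days ∝ work / workers, so d₂ = d₁ × (m₁/m₂) × (w₂/w₁)
Workers factor (inverse): 23/39 ≈ 0.5897
Work factor (direct): 63/217 ≈ 0.2903
d₂ = 26 × 23/39 × 63/217 = (26 × 23 × 63) / (39 × 217) = 37674/8463
≈ 4.45 days

4.45 days


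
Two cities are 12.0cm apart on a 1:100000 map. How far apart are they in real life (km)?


Real distance = map distance × scale
= 12.0cm × 100000
= 1200000 cm = 12000.0 m
= 12.000 km

12.000 km


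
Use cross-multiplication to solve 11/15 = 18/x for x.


Cross multiply: 11 × x = 15 × 18
11x = 270
x = 270 / 11
= 24.55

24.55


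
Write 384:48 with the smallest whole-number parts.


GCD(384, 48) = 48
384/48 : 48/48
= 8:1

8:1


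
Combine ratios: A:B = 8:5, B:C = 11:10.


Match B: multiply A:B by 11 → 88:55
Multiply B:C by 5 → 55:50
Combined: 88:55:50
GCD = 1
= 88:55:50

88:55:50


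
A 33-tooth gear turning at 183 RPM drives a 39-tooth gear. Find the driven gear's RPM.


Gear ratio = 33:39 = 11:13
RPM_B = RPM_A × (teeth_A / teeth_B)
= 183 × (33/39)
= 154.8 RPM

154.8 RPM


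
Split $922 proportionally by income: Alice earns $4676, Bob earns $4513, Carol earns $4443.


Total income = 4676 + 4513 + 4443 = $13632
Alice: $922 × 4676/13632 = $316.26
Bob: $922 × 4513/13632 = $305.24
Carol: $922 × 4443/13632 = $300.50
= Alice: $316.26, Bob: $305.24, Carol: $300.50

Alice: $316.26, Bob: $305.24, Carol: $300.50


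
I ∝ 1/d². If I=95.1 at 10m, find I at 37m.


I₁d₁² = I₂d₂²
I₂ = I₁ × (d₁/d₂)²
= 95.1 × (10/37)²
= 95.1 × 100/1369
= 9510/1369
≈ 6.9467

6.9467


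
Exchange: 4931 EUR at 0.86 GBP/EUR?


Amount × rate = 4931 × 0.86
= 4240.66 GBP

4240.66 GBP


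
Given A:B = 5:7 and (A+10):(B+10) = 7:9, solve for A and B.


Let A = 5k, B = 7k.
(5k + 10) / (7k + 10) = 7/9
Cross-multiply: 9(5k + 10) = 7(7k + 10)
45k + 90 = 49k + 70
45k - 49k = 70 - 90
-4k = -20
k = -20/-4 = 5
A = 5×5 = 25, B = 7×5 = 35
= A = 25, B = 35

A = 25, B = 35


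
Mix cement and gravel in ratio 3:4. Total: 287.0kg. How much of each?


Total parts = 3 + 4 = 7
cement: 287.0 × 3/7 = 123.0kg
gravel: 287.0 × 4/7 = 164.0kg
= 123.0kg and 164.0kg

123.0kg and 164.0kg


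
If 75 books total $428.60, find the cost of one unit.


Unit rate = total / quantity
= 428.60 / 75
= $5.71 per unit

$5.71 per unit


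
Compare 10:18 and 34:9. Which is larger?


10/18 = 0.5556
34/9 = 3.7778
0.5556 < 3.7778, so 10:18 is less
= 34:9

34:9


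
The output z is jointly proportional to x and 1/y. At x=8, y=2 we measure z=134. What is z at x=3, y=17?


z = k·x/y
Solve for k using the known point: k = z·y/x = 134×2/8 = 268/8 = 33.5000
Now evaluate at x=3, y=17:
z = k × 3 / 17 = (268 × 3) / (8 × 17) = 804/136
≈ 5.9118

5.9118


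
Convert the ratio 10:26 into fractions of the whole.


Total parts = 10 + 26 = 36
First part: 10/36 = 5/18
Second part: 26/36 = 13/18
= 5/18 and 13/18

5/18 and 13/18


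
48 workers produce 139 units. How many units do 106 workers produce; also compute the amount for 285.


Direct proportion: y/x = constant
k = 139/48 ≈ 2.8958
y at x=106: k × 106 = 139 × 106 / 48 = 14734/48 ≈ 306.96
y at x=285: k × 285 = 139 × 285 / 48 = 39615/48 ≈ 825.31
= 306.96 and 825.31

306.96 and 825.31


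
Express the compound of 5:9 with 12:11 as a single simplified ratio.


Compound ratio = (5×12) : (9×11)
= 60:99
GCD = 3
= 20:33

20:33


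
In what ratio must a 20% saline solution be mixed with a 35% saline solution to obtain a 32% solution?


Let x parts of 20% mix with y parts of 35%.
20x + 35y = 32(x + y)
20x + 35y = 32x + 32y
x(20 - 32) = y(32 - 35)
x/y = (35 - 32)/(32 - 20) = 3/12
Simplify: 1:4
= 1:4

1:4


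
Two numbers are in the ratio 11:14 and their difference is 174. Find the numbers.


Let A = 11k, B = 14k.
14k - 11k = 174
3k = 174 → k = 174/3 = 58
A = 11×58 = 638, B = 14×58 = 812
= A = 638, B = 812

A = 638, B = 812


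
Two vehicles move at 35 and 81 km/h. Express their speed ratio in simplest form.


Ratio = 35:81
GCD = 1
Simplified = 35:81
Time ratio (same distance) = 81:35
Speed ratio = 35:81

35:81


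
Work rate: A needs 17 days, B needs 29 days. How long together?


Rate of A = 1/17 per day
Rate of B = 1/29 per day
Combined rate = 1/17 + 1/29 = 46/493 ≈ 0.0933 per day
Days = 1 / combined rate = 493/46
≈ 10.72 days

10.72 days


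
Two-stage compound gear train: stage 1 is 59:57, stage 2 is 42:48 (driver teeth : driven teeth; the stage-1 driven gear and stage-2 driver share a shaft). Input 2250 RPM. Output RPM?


Stage 1: RPM_B = RPM_A × t_A/t_B = 2250 × 59/57 = 132750/57 ≈ 2328.95
B and C share a shaft → RPM_C = RPM_B
Stage 2: RPM_D = RPM_C × t_C/t_D = RPM_A × (t_A×t_C)/(t_B×t_D)
Overall ratio = (59×42)/(57×48) = 2478/2736
RPM_D = 2250 × 2478/2736 = 5575500/2736
≈ 2037.83 RPM

2037.83 RPM


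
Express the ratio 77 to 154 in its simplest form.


GCD(77, 154) = 77
77/77 : 154/77
= 1:2

1:2


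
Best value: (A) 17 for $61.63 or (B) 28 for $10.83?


Deal A: $61.63/17 = $3.6253/unit
Deal B: $10.83/28 = $0.3868/unit
B is cheaper per unit
= Deal B

Deal B


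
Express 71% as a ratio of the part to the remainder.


71% means 71 parts out of 100; remainder = 29
Part : remainder = 71:29
GCD = 1
= 71:29

71:29


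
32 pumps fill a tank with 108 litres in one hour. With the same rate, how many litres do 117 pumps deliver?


Direct proportion: y/x = constant
k = 108/32 = 3.3750
y₂ = k × 117 = 108 × 117 / 32 = 12636/32
≈ 394.88

394.88


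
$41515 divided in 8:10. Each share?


Total parts = 8 + 10 = 18
Part 1: 41515 × 8/18 = 18451.11
Part 2: 41515 × 10/18 = 23063.89
= Part 1: $18451.11, Part 2: $23063.89

Part 1: $18451.11, Part 2: $23063.89


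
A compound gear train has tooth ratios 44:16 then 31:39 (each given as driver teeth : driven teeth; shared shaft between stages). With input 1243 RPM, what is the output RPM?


Stage 1: RPM_B = RPM_A × t_A/t_B = 1243 × 44/16 = 54692/16 = 3418.25
B and C share a shaft → RPM_C = RPM_B
Stage 2: RPM_D = RPM_C × t_C/t_D = RPM_A × (t_A×t_C)/(t_B×t_D)
Overall ratio = (44×31)/(16×39) = 1364/624
RPM_D = 1243 × 1364/624 = 1695452/624
≈ 2717.07 RPM

2717.07 RPM


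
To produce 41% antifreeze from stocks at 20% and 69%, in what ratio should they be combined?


Let x parts of 20% mix with y parts of 69%.
20x + 69y = 41(x + y)
20x + 69y = 41x + 41y
x(20 - 41) = y(41 - 69)
x/y = (69 - 41)/(41 - 20) = 28/21
Simplify: 4:3
= 4:3

4:3


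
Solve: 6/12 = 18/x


Cross multiply: 6 × x = 12 × 18
6x = 216
x = 216 / 6
= 36.00

36.00


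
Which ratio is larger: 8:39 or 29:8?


8/39 = 0.2051
29/8 = 3.6250
0.2051 < 3.6250, so 8:39 is less
= 29:8

29:8


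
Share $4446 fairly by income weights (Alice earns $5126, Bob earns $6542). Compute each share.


Total income = 5126 + 6542 = $11668
Alice: $4446 × 5126/11668 = $1953.22
Bob: $4446 × 6542/11668 = $2492.78
= Alice: $1953.22, Bob: $2492.78

Alice: $1953.22, Bob: $2492.78


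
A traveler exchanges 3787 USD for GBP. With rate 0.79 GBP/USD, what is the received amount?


Amount × rate = 3787 × 0.79
= 2991.73 GBP

2991.73 GBP


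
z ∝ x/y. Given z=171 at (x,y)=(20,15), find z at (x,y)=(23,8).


z = k·x/y
Solve for k using the known point: k = z·y/x = 171×15/20 = 2565/20 = 128.2500
Now evaluate at x=23, y=8:
z = k × 23 / 8 = (2565 × 23) / (20 × 8) = 58995/160
≈ 368.7188

368.7188


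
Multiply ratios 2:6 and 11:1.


Compound ratio = (2×11) : (6×1)
= 22:6
GCD = 2
= 11:3

11:3


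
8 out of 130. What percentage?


Percentage = (part / whole) × 100
= (8 / 130) × 100
≈ 6.15%

6.15%


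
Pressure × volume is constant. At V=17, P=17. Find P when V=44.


Inverse proportion: x × y = constant
k = 17 × 17 = 289
y₂ = k / 44 = 289 / 44
= 6.57

6.57


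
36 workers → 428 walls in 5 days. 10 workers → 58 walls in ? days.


Days ∝ work / workers, so d₂ = d₁ × (m₁/m₂) × (w₂/w₁)
Workers factor (inverse): 36/10 = 3.6000
Work factor (direct): 58/428 ≈ 0.1355
d₂ = 5 × 36/10 × 58/428 = (5 × 36 × 58) / (10 × 428) = 10440/4280
≈ 2.44 days

2.44 days


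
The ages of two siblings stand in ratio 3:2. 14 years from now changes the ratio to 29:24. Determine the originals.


Let A = 3k, B = 2k.
(3k + 14) / (2k + 14) = 29/24
Cross-multiply: 24(3k + 14) = 29(2k + 14)
72k + 336 = 58k + 406
72k - 58k = 406 - 336
14k = 70
k = 70/14 = 5
A = 3×5 = 15, B = 2×5 = 10
= A = 15, B = 10

A = 15, B = 10


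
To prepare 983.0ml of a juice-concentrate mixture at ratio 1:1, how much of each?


Total parts = 1 + 1 = 2
juice: 983.0 × 1/2 = 491.5ml
concentrate: 983.0 × 1/2 = 491.5ml
= 491.5ml and 491.5ml

491.5ml and 491.5ml


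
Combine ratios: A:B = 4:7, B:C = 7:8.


Match B: multiply A:B by 7 → 28:49
Multiply B:C by 7 → 49:56
Combined: 28:49:56
GCD = 7
= 4:7:8

4:7:8


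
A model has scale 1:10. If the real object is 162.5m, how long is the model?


Model size = real / scale
= 162.5 / 10
= 16.2500 m

16.2500 m


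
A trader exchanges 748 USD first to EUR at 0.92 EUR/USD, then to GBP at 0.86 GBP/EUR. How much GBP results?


Step 1: 748 USD × 0.92 = 688.16 EUR
Step 2: 688.16 EUR × 0.86 = 591.82 GBP
Implied rate USD→GBP = 0.92 × 0.86 = 0.7912
= 591.82 GBP

591.82 GBP


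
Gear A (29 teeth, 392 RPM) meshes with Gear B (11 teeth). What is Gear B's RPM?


Gear ratio = 29:11 = 29:11
RPM_B = RPM_A × (teeth_A / teeth_B)
= 392 × (29/11)
= 1033.5 RPM

1033.5 RPM


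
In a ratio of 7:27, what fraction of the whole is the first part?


Total parts = 7 + 27 = 34
First part: 7/34 = 7/34
= 7/34

7/34


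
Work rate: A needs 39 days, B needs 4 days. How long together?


Rate of A = 1/39 per day
Rate of B = 1/4 per day
Combined rate = 1/39 + 1/4 = 43/156 ≈ 0.2756 per day
Days = 1 / combined rate = 156/43
≈ 3.63 days

3.63 days


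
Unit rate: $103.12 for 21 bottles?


Unit rate = total / quantity
= 103.12 / 21
= $4.91 per unit

$4.91 per unit


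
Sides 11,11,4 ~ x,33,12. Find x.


Scale factor = 33/11 = 3
Missing side = 11 × 3
= 33.0

33.0


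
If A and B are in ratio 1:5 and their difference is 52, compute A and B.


Let A = 1k, B = 5k.
5k - 1k = 52
4k = 52 → k = 52/4 = 13
A = 1×13 = 13, B = 5×13 = 65
= A = 13, B = 65

A = 13, B = 65


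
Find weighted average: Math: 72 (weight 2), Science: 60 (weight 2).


Numerator = 72×2 + 60×2
= 144 + 120
= 264
Total weight = 4
Weighted avg = 264/4
= 66.00

66.00


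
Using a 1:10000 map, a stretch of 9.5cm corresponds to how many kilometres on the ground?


Real distance = map distance × scale
= 9.5cm × 10000
= 95000 cm = 950.0 m
= 0.950 km

0.950 km


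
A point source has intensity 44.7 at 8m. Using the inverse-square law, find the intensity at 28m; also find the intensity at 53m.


I₁d₁² = I₂d₂²
I at 28m = 44.7 × (8/28)² = 44.7 × 64/784 = 2860.8/784 ≈ 3.6490
I at 53m = 44.7 × (8/53)² = 44.7 × 64/2809 = 2860.8/2809 ≈ 1.0184
= 3.6490 and 1.0184

3.6490 and 1.0184


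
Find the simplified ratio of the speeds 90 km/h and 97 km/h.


Ratio = 90:97
GCD = 1
Simplified = 90:97
Time ratio (same distance) = 97:90
Speed ratio = 90:97

90:97


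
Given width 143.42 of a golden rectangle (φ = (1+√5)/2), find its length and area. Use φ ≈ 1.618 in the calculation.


φ = (1 + √5) / 2 ≈ 1.618
Length = width × φ = 143.42 × 1.618 = 232.05356
≈ 232.05
Area = width × length = 143.42 × 232.05356 = 33281.1215752 ≈ 33281.12
= Length: 232.05, Area: 33281.12

Length: 232.05, Area: 33281.12


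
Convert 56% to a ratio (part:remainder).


56% means 56 parts out of 100; remainder = 44
Part : remainder = 56:44
GCD = 4
= 14:11

14:11


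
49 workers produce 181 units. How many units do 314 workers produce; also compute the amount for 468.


Direct proportion: y/x = constant
k = 181/49 ≈ 3.6939
y at x=314: k × 314 = 181 × 314 / 49 = 56834/49 ≈ 1159.88
y at x=468: k × 468 = 181 × 468 / 49 = 84708/49 ≈ 1728.73
= 1159.88 and 1728.73

1159.88 and 1728.73


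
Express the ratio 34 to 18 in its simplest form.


GCD(34, 18) = 2
34/2 : 18/2
= 17:9

17:9


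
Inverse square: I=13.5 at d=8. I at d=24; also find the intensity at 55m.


I₁d₁² = I₂d₂²
I at 24m = 13.5 × (8/24)² = 13.5 × 64/576 = 864/576 = 1.5000
I at 55m = 13.5 × (8/55)² = 13.5 × 64/3025 = 864/3025 ≈ 0.2856
= 1.5000 and 0.2856

1.5000 and 0.2856


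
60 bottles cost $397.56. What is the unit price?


Unit rate = total / quantity
= 397.56 / 60
= $6.63 per unit

$6.63 per unit


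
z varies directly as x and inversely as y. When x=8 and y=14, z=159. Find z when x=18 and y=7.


z = k·x/y
Solve for k using the known point: k = z·y/x = 159×14/8 = 2226/8 = 278.2500
Now evaluate at x=18, y=7:
z = k × 18 / 7 = (2226 × 18) / (8 × 7) = 40068/56
= 715.5000

715.5000


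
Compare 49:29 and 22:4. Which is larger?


49/29 = 1.6897
22/4 = 5.5000
1.6897 < 5.5000, so 49:29 is less
= 22:4

22:4


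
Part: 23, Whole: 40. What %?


Percentage = (part / whole) × 100
= (23 / 40) × 100
= 57.50%

57.50%


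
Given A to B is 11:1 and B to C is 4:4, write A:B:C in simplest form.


Match B: multiply A:B by 4 → 44:4
Multiply B:C by 1 → 4:4
Combined: 44:4:4
GCD = 4
= 11:1:1

11:1:1


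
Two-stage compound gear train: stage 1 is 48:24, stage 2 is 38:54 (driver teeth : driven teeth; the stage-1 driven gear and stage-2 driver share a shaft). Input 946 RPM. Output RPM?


Stage 1: RPM_B = RPM_A × t_A/t_B = 946 × 48/24 = 45408/24 = 1892.00
B and C share a shaft → RPM_C = RPM_B
Stage 2: RPM_D = RPM_C × t_C/t_D = RPM_A × (t_A×t_C)/(t_B×t_D)
Overall ratio = (48×38)/(24×54) = 1824/1296
RPM_D = 946 × 1824/1296 = 1725504/1296
≈ 1331.41 RPM

1331.41 RPM


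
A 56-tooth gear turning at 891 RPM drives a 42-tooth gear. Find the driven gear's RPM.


Gear ratio = 56:42 = 4:3
RPM_B = RPM_A × (teeth_A / teeth_B)
= 891 × (56/42)
= 1188.0 RPM

1188.0 RPM


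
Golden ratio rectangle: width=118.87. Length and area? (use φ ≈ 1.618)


φ = (1 + √5) / 2 ≈ 1.618
Length = width × φ = 118.87 × 1.618 = 192.33166
≈ 192.33
Area = width × length = 118.87 × 192.33166 = 22862.4644242 ≈ 22862.46
= Length: 192.33, Area: 22862.46

Length: 192.33, Area: 22862.46


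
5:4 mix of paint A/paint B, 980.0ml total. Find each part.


Total parts = 5 + 4 = 9
paint A: 980.0 × 5/9 = 544.4ml
paint B: 980.0 × 4/9 = 435.6ml
= 544.4ml and 435.6ml

544.4ml and 435.6ml


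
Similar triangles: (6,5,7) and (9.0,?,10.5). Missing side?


Scale factor = 9.0/6 = 1.5
Missing side = 5 × 1.5
= 7.5

7.5


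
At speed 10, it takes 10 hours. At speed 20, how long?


Inverse proportion: x × y = constant
k = 10 × 10 = 100
y₂ = k / 20 = 100 / 20
= 5.00

5.00


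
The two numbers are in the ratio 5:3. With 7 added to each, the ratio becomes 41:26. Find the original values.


Let A = 5k, B = 3k.
(5k + 7) / (3k + 7) = 41/26
Cross-multiply: 26(5k + 7) = 41(3k + 7)
130k + 182 = 123k + 287
130k - 123k = 287 - 182
7k = 105
k = 105/7 = 15
A = 5×15 = 75, B = 3×15 = 45
= A = 75, B = 45

A = 75, B = 45


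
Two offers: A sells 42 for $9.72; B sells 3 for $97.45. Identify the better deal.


Deal A: $9.72/42 = $0.2314/unit
Deal B: $97.45/3 = $32.4833/unit
A is cheaper per unit
= Deal A

Deal A


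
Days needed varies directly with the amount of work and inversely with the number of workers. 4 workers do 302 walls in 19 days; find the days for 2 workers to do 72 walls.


Days ∝ work / workers, so d₂ = d₁ × (m₁/m₂) × (w₂/w₁)
Workers factor (inverse): 4/2 = 2.0000
Work factor (direct): 72/302 ≈ 0.2384
d₂ = 19 × 4/2 × 72/302 = (19 × 4 × 72) / (2 × 302) = 5472/604
≈ 9.06 days

9.06 days


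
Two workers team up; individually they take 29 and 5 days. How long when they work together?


Rate of A = 1/29 per day
Rate of B = 1/5 per day
Combined rate = 1/29 + 1/5 = 34/145 ≈ 0.2345 per day
Days = 1 / combined rate = 145/34
≈ 4.26 days

4.26 days


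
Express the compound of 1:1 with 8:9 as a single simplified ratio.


Compound ratio = (1×8) : (1×9)
= 8:9
GCD = 1
= 8:9

8:9


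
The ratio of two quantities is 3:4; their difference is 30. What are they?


Let A = 3k, B = 4k.
4k - 3k = 30
1k = 30 → k = 30/1 = 30
A = 3×30 = 90, B = 4×30 = 120
= A = 90, B = 120

A = 90, B = 120


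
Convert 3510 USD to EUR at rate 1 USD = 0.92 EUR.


Amount × rate = 3510 × 0.92
= 3229.20 EUR

3229.20 EUR


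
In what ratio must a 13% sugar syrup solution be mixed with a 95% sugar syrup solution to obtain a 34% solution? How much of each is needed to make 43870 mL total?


Let x parts of 13% mix with y parts of 95%.
13x + 95y = 34(x + y)
13x + 95y = 34x + 34y
x(13 - 34) = y(34 - 95)
x/y = (95 - 34)/(34 - 13) = 61/21
Simplify: 61:21
Total parts = 82; one part = 43870/82 = 535.00 mL
13% solution: 61×535.00 = 32635.00 mL
95% solution: 21×535.00 = 11235.00 mL
= ratio 61:21; 32635.00 mL and 11235.00 mL

ratio 61:21; 32635.00 mL and 11235.00 mL


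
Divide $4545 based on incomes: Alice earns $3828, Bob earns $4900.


Total income = 3828 + 4900 = $8728
Alice: $4545 × 3828/8728 = $1993.38
Bob: $4545 × 4900/8728 = $2551.62
= Alice: $1993.38, Bob: $2551.62

Alice: $1993.38, Bob: $2551.62


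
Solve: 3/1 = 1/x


Cross multiply: 3 × x = 1 × 1
3x = 1
x = 1 / 3
= 0.33

0.33


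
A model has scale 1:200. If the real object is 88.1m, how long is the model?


Model size = real / scale
= 88.1 / 200
= 0.4405 m

0.4405 m


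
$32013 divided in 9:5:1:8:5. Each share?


Total parts = 9 + 5 + 1 + 8 + 5 = 28
Part 1: 32013 × 9/28 = 10289.89
Part 2: 32013 × 5/28 = 5716.61
Part 3: 32013 × 1/28 = 1143.32
Part 4: 32013 × 8/28 = 9146.57
Part 5: 32013 × 5/28 = 5716.61
= Part 1: $10289.89, Part 2: $5716.61, Part 3: $1143.32, Part 4: $9146.57, Part 5: $5716.61

Part 1: $10289.89, Part 2: $5716.61, Part 3: $1143.32, Part 4: $9146.57, Part 5: $5716.61


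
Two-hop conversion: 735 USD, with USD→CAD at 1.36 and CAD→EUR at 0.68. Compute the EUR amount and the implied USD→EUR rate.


Step 1: 735 USD × 1.36 = 999.60 CAD
Step 2: 999.60 CAD × 0.68 = 679.73 EUR
Implied rate USD→EUR = 1.36 × 0.68 = 0.9248
= 679.73 EUR; implied rate 0.9248 EUR/USD

679.73 EUR; implied rate 0.9248 EUR/USD


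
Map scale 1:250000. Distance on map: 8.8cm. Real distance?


Real distance = map distance × scale
= 8.8cm × 250000
= 2200000 cm = 22000.0 m
= 22.000 km

22.000 km


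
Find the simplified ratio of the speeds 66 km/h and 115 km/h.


Ratio = 66:115
GCD = 1
Simplified = 66:115
Time ratio (same distance) = 115:66
Speed ratio = 66:115

66:115


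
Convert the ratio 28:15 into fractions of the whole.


Total parts = 28 + 15 = 43
First part: 28/43 = 28/43
Second part: 15/43 = 15/43
= 28/43 and 15/43

28/43 and 15/43


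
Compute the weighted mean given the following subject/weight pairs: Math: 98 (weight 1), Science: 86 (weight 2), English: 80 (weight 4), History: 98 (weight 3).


Numerator = 98×1 + 86×2 + 80×4 + 98×3
= 98 + 172 + 320 + 294
= 884
Total weight = 10
Weighted avg = 884/10
= 88.40

88.40


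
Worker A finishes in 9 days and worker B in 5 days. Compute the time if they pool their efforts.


Rate of A = 1/9 per day
Rate of B = 1/5 per day
Combined rate = 1/9 + 1/5 = 14/45 ≈ 0.3111 per day
Days = 1 / combined rate = 45/14
≈ 3.21 days

3.21 days


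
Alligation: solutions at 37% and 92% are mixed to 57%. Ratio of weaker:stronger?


Let x parts of 37% mix with y parts of 92%.
37x + 92y = 57(x + y)
37x + 92y = 57x + 57y
x(37 - 57) = y(57 - 92)
x/y = (92 - 57)/(57 - 37) = 35/20
Simplify: 7:4
= 7:4

7:4


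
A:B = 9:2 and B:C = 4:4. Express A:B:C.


Match B: multiply A:B by 4 → 36:8
Multiply B:C by 2 → 8:8
Combined: 36:8:8
GCD = 4
= 9:2:2

9:2:2


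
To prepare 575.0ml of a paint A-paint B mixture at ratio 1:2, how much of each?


Total parts = 1 + 2 = 3
paint A: 575.0 × 1/3 = 191.7ml
paint B: 575.0 × 2/3 = 383.3ml
= 191.7ml and 383.3ml

191.7ml and 383.3ml


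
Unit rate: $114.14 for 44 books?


Unit rate = total / quantity
= 114.14 / 44
= $2.59 per unit

$2.59 per unit


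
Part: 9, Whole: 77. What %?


Percentage = (part / whole) × 100
= (9 / 77) × 100
≈ 11.69%

11.69%


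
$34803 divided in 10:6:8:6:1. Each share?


Total parts = 10 + 6 + 8 + 6 + 1 = 31
Part 1: 34803 × 10/31 = 11226.77
Part 2: 34803 × 6/31 = 6736.06
Part 3: 34803 × 8/31 = 8981.42
Part 4: 34803 × 6/31 = 6736.06
Part 5: 34803 × 1/31 = 1122.68
= Part 1: $11226.77, Part 2: $6736.06, Part 3: $8981.42, Part 4: $6736.06, Part 5: $1122.68

Part 1: $11226.77, Part 2: $6736.06, Part 3: $8981.42, Part 4: $6736.06, Part 5: $1122.68


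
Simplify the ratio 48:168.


GCD(48, 168) = 24
48/24 : 168/24
= 2:7

2:7


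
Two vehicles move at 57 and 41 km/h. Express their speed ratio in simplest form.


Ratio = 57:41
GCD = 1
Simplified = 57:41
Time ratio (same distance) = 41:57
Speed ratio = 57:41

57:41


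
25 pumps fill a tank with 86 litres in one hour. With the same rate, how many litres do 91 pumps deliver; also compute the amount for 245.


Direct proportion: y/x = constant
k = 86/25 = 3.4400
y at x=91: k × 91 = 86 × 91 / 25 = 7826/25 = 313.04
y at x=245: k × 245 = 86 × 245 / 25 = 21070/25 = 842.80
= 313.04 and 842.80

313.04 and 842.80


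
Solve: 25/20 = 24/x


Cross multiply: 25 × x = 20 × 24
25x = 480
x = 480 / 25
= 19.20

19.20


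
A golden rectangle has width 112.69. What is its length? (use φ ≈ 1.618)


φ = (1 + √5) / 2 ≈ 1.618
Length = width × φ = 112.69 × 1.618 = 182.33242
≈ 182.33

182.33


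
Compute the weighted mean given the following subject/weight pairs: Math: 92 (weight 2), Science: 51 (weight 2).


Numerator = 92×2 + 51×2
= 184 + 102
= 286
Total weight = 4
Weighted avg = 286/4
= 71.50

71.50


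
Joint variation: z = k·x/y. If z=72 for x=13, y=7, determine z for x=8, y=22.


z = k·x/y
Solve for k using the known point: k = z·y/x = 72×7/13 = 504/13 ≈ 38.7692
Now evaluate at x=8, y=22:
z = k × 8 / 22 = (504 × 8) / (13 × 22) = 4032/286
≈ 14.0979

14.0979


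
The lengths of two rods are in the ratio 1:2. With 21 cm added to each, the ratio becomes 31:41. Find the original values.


Let A = 1k, B = 2k.
(1k + 21) / (2k + 21) = 31/41
Cross-multiply: 41(1k + 21) = 31(2k + 21)
41k + 861 = 62k + 651
41k - 62k = 651 - 861
-21k = -210
k = -210/-21 = 10
A = 1×10 = 10, B = 2×10 = 20
= A = 10, B = 20

A = 10, B = 20


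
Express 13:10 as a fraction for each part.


Total parts = 13 + 10 = 23
First part: 13/23 = 13/23
Second part: 10/23 = 10/23
= 13/23 and 10/23

13/23 and 10/23


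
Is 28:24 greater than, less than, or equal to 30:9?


28/24 = 1.1667
30/9 = 3.3333
1.1667 < 3.3333, so 28:24 is less
= less than

less than


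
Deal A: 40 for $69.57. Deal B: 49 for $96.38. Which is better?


Deal A: $69.57/40 = $1.7393/unit
Deal B: $96.38/49 = $1.9669/unit
A is cheaper per unit
= Deal A

Deal A
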